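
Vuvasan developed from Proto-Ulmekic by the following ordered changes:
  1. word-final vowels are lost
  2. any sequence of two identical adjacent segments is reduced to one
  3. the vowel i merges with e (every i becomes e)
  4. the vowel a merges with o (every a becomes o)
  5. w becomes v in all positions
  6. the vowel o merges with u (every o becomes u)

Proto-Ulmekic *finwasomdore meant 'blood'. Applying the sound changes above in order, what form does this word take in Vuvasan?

Vuvasan: start from *finwasomdore.
  rule 1 (apocope): finwasomdore → finwasomdor
  rule 2: no change — finwasomdor
  rule 3 (vowel merger): finwasomdor → fenwasomdor
  rule 4 (vowel merger): fenwasomdor → fenwosomdor
  rule 5 (unconditioned shift): fenwosomdor → fenvosomdor
  rule 6 (vowel merger): fenvosomdor → fenvusumdur
  ⇒ Vuvasan fenvusumdur

fenvusumdur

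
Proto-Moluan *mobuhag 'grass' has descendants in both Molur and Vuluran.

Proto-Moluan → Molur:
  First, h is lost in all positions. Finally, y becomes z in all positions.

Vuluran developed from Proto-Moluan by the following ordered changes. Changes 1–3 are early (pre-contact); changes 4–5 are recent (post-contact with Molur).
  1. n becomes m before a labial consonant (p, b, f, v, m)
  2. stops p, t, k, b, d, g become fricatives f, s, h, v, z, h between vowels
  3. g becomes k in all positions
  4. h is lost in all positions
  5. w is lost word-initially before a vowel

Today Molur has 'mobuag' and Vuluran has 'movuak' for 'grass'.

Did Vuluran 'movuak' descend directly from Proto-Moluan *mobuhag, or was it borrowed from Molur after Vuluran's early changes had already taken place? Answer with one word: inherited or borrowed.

inherited

If inherited, *mobuhag would pass through all of Vuluran's changes:
Vuluran: start from *mobuhag.
  rule 1: no change — mobuhag
  rule 2 (intervocalic lenition): mobuhag → movuhag
  rule 3 (unconditioned shift): movuhag → movuhak
  rule 4 (h-loss): movuhak → movuak
  rule 5: no change — movuak
  ⇒ Vuluran movuak
If borrowed from Molur 'mobuag' after the early changes, it would undergo only the recent ones:
  rule 4 (h-loss): no change (mobuag)
  rule 5 (glide loss): no change (mobuag)
  ⇒ as a loan: mobuag
Vuluran 'movuak' matches the inherited outcome exactly, so it is an inherited cognate, not a loan.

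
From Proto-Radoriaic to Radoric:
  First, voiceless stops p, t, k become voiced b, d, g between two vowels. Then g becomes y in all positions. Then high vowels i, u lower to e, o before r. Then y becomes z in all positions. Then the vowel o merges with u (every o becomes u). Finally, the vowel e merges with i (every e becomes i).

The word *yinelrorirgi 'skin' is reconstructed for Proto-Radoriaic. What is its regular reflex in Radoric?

Radoric: *yinelrorirgi > yinelroriryi > yinelroreryi > zinelrorerzi > zinelrurerzi > zinilrurirzi  (by unconditioned shift, pre-rhotic lowering, unconditioned shift, vowel merger, vowel merger)

zinilrurirzi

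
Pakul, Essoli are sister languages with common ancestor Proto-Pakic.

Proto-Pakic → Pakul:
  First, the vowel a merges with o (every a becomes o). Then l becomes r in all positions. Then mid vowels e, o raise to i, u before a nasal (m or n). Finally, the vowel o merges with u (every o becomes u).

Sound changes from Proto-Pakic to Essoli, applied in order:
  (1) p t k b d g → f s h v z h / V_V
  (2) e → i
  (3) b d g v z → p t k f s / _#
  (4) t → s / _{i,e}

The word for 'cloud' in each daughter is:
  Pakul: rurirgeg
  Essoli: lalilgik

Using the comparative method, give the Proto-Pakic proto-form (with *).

Position 1: Pakul has r, Essoli has l. Essoli preserves l here (none of its changes turn any other segment into l), so the proto-segment is *l.
Position 7: Pakul has e, Essoli has i. Pakul preserves e here (none of its changes turn any other segment into e), so the proto-segment is *e.
Verify the candidate proto-form against each daughter:
Pakul: start from *lalilgeg.
  rule 1 (vowel merger): lalilgeg → lolilgeg
  rule 2 (unconditioned shift): lolilgeg → rorirgeg
  rule 3: no change — rorirgeg
  rule 4 (vowel merger): rorirgeg → rurirgeg
  ⇒ Pakul rurirgeg
Essoli: *lalilgeg
  lalilgeg (rule 1 does not apply)
  lalilgeg → lalilgig   [vowel merger]
  lalilgig → lalilgik   [final devoicing]
  lalilgik (rule 4 does not apply)
  giving Essoli lalilgik.
*lalilgeg is the unique common source.

*lalilgeg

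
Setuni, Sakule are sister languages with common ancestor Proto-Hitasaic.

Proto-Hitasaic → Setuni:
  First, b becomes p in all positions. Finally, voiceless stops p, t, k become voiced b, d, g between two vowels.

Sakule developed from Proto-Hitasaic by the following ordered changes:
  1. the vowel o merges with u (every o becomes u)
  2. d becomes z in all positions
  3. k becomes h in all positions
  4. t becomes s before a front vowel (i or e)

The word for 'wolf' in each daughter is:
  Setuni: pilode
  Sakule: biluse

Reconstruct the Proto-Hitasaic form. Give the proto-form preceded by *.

Position 5: Setuni has d, Sakule has s. Taking the neighbouring segments as reconstructed: Setuni d could go back to *t or *d; Sakule s could go back to *t or *s — the one source consistent with every daughter is *t.
Position 1: Setuni has p, Sakule has b. Sakule preserves b here (none of its changes turn any other segment into b), so the proto-segment is *b.
Verify the candidate proto-form against each daughter:
Setuni: *bilote > pilote > pilode  (by unconditioned shift, intervocalic voicing)
Sakule: start from *bilote.
  rule 1 (vowel merger): bilote → bilute
  rule 2: no change — bilute
  rule 3: no change — bilute
  rule 4 (palatalisation): bilute → biluse
  ⇒ Sakule biluse
*bilote is the unique common source.

*bilote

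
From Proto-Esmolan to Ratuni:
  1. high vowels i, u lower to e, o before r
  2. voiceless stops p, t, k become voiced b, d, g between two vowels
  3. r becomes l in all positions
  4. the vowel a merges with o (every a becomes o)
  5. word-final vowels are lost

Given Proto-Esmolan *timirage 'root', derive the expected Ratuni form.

timelog

Ratuni: *timirage > timerage > timelage > timeloge > timelog  (by pre-rhotic lowering, unconditioned shift, vowel merger, apocope)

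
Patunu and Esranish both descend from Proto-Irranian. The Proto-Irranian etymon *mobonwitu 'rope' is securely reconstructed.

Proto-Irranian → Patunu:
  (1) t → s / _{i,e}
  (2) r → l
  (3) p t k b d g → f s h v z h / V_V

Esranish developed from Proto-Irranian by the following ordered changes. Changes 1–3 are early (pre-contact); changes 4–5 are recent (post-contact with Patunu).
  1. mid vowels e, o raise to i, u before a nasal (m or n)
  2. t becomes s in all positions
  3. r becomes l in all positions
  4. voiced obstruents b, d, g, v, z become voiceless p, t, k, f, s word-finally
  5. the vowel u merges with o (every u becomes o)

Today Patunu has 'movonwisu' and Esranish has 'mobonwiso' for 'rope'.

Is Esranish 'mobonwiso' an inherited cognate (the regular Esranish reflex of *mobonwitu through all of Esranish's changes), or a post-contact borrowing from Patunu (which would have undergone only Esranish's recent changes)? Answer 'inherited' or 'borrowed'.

If inherited, *mobonwitu would pass through all of Esranish's changes:
Esranish: *mobonwitu
  mobonwitu → mobunwitu   [pre-nasal raising]
  mobunwitu → mobunwisu   [unconditioned shift]
  mobunwisu (rule 3 does not apply)
  mobunwisu (rule 4 does not apply)
  mobunwisu → mobonwiso   [vowel merger]
  giving Esranish mobonwiso.
If borrowed from Patunu 'movonwisu' after the early changes, it would undergo only the recent ones:
  rule 4 (final devoicing): no change (movonwisu)
  rule 5 (vowel merger): movonwisu → movonwiso
  ⇒ as a loan: movonwiso
Esranish 'mobonwiso' matches the inherited outcome exactly, so it is an inherited cognate, not a loan.

inherited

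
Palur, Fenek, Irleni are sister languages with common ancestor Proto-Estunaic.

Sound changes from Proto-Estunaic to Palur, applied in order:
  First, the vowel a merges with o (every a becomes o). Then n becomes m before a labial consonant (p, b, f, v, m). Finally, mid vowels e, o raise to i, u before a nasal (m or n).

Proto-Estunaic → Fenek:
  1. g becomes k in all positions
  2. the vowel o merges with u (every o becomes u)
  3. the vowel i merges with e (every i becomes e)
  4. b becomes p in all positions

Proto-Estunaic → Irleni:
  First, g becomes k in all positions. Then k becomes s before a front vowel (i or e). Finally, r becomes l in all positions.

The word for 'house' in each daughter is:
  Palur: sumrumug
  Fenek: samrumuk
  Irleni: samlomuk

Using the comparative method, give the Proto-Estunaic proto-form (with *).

Position 8: Palur has g, Fenek has k, Irleni has k. Palur preserves g here (none of its changes turn any other segment into g), so the proto-segment is *g.
Position 5: Palur has u, Fenek has u, Irleni has o. Irleni preserves o here (none of its changes turn any other segment into o), so the proto-segment is *o.
This points to *samromug. Verify forward in each daughter:
Palur: *samromug > somromug > sumrumug  (by vowel merger, pre-nasal raising)
Fenek: start from *samromug.
  rule 1 (unconditioned shift): samromug → samromuk
  rule 2 (vowel merger): samromuk → samrumuk
  rule 3: no change — samrumuk
  rule 4: no change — samrumuk
  ⇒ Fenek samrumuk
Irleni: *samromug > samromuk > samlomuk  (by unconditioned shift, unconditioned shift)
*samromug is the unique common source.

*samromug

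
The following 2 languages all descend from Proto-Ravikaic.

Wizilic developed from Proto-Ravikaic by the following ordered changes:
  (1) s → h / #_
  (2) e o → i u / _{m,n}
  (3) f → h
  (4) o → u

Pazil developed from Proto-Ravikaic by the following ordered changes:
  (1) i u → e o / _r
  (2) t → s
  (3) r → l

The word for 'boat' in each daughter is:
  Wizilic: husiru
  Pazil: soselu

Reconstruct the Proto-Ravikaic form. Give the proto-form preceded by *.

Position 1: Wizilic has h, Pazil has s. Taking the neighbouring segments as reconstructed: Wizilic h could go back to *f or *s or *h; Pazil s could go back to *t or *s — the one source consistent with every daughter is *s.
Position 5: Wizilic has r, Pazil has l. Wizilic preserves r here (none of its changes turn any other segment into r), so the proto-segment is *r.
This points to *sosiru. Verify forward in each daughter:
Wizilic: *sosiru
  sosiru → hosiru   [debuccalisation]
  hosiru (rule 2 does not apply)
  hosiru (rule 3 does not apply)
  hosiru → husiru   [vowel merger]
  giving Wizilic husiru.
Pazil: *sosiru
  sosiru → soseru   [pre-rhotic lowering]
  soseru (rule 2 does not apply)
  soseru → soselu   [unconditioned shift]
  giving Pazil soselu.
*sosiru is the unique common source.

*sosiru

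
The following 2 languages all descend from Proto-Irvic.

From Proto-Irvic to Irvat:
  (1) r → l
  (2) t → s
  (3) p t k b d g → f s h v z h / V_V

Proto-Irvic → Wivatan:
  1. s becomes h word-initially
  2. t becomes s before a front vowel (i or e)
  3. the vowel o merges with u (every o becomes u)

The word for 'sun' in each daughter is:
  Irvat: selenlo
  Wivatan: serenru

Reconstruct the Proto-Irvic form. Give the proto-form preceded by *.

Position 1: Irvat has s, Wivatan has s. Taking the neighbouring segments as reconstructed: Irvat s could go back to *t or *s; Wivatan s can only go back to *t — the one source consistent with every daughter is *t.
Position 7: Irvat has o, Wivatan has u. Irvat preserves o here (none of its changes turn any other segment into o), so the proto-segment is *o.
Verify the candidate proto-form against each daughter:
Irvat: start from *terenro.
  rule 1 (unconditioned shift): terenro → telenlo
  rule 2 (unconditioned shift): telenlo → selenlo
  rule 3: no change — selenlo
  ⇒ Irvat selenlo
Wivatan: *terenro > serenro > serenru  (by palatalisation, vowel merger)
No other proto-form is consistent with every reflex, so the reconstruction is *terenro.

*terenro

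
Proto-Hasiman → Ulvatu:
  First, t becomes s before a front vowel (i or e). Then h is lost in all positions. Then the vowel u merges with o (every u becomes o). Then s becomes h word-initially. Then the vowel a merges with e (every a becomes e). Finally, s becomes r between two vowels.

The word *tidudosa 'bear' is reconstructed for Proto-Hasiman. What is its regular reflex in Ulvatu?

hidodore

Ulvatu: *tidudosa > sidudosa > sidodosa > hidodosa > hidodose > hidodore  (by palatalisation, vowel merger, debuccalisation, vowel merger, rhotacism)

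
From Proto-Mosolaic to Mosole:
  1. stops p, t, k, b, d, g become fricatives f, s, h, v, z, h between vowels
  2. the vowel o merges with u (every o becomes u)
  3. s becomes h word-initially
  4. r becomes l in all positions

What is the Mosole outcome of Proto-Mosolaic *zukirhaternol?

zuhilhaselnul

Mosole: *zukirhaternol > zuhirhasernol > zuhirhasernul > zuhilhaselnul  (by intervocalic lenition, vowel merger, unconditioned shift)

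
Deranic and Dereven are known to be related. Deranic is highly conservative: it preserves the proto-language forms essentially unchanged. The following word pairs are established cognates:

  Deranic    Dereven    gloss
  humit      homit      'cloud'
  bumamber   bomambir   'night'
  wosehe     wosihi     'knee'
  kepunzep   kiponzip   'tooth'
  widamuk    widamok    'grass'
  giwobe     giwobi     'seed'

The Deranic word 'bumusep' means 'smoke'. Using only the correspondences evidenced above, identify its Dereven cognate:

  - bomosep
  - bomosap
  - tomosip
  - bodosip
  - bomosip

bomosip

humit ~ homit, bumamber ~ bomambir — Deranic u corresponds to Dereven o after a consonant, before a nasal.
widamuk ~ widamok — Deranic u corresponds to Dereven o after a consonant, before a consonant other than r, m, n, p, b, f, v.
kepunzep ~ kiponzip — Deranic e corresponds to Dereven i after a consonant, before a labial obstruent.
Applying these to Deranic 'bumusep':
  bumusep → bomusep   (u→o after a consonant, before a nasal)
  bomusep → bomosep   (u→o after a consonant, before a consonant other than r, m, n, p, b, f, v)
  bomosep → bomosip   (e→i after a consonant, before a labial obstruent)
So the Dereven cognate is 'bomosip'.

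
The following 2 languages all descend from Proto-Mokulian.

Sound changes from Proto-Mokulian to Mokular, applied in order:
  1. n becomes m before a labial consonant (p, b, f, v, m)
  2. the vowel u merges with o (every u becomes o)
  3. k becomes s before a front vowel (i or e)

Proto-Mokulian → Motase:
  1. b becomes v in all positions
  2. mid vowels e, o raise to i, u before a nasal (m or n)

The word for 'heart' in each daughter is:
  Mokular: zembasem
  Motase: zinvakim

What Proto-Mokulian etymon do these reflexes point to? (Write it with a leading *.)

Position 2: Mokular has e, Motase has i. Mokular preserves e here (none of its changes turn any other segment into e), so the proto-segment is *e.
Position 3: Mokular has m, Motase has n. Motase preserves n here (none of its changes turn any other segment into n), so the proto-segment is *n.
Position 6: Mokular has s, Motase has k. Motase preserves k here (none of its changes turn any other segment into k), so the proto-segment is *k.
This points to *zenbakem. Verify forward in each daughter:
Mokular: *zenbakem
  zenbakem → zembakem   [nasal place assimilation]
  zembakem (rule 2 does not apply)
  zembakem → zembasem   [palatalisation]
  giving Mokular zembasem.
Motase: start from *zenbakem.
  rule 1 (unconditioned shift): zenbakem → zenvakem
  rule 2 (pre-nasal raising): zenvakem → zinvakim
  ⇒ Motase zinvakim
*zenbakem is the unique common source.

*zenbakem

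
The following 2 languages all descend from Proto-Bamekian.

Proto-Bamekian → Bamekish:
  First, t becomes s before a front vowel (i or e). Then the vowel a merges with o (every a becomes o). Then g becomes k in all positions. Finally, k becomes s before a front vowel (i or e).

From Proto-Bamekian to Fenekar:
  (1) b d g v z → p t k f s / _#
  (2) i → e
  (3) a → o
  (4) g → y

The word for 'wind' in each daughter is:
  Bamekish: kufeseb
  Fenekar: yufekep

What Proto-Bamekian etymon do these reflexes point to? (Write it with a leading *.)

Position 5: Bamekish has s, Fenekar has k. Taking the neighbouring segments as reconstructed: Bamekish s could go back to *t or *k or *g or *s; Fenekar k can only go back to *k — the one source consistent with every daughter is *k.
Position 7: Bamekish has b, Fenekar has p. Bamekish preserves b here (none of its changes turn any other segment into b), so the proto-segment is *b.
Continuing position by position gives *gufekeb; check it forward:
Bamekish: start from *gufekeb.
  rule 1: no change — gufekeb
  rule 2: no change — gufekeb
  rule 3 (unconditioned shift): gufekeb → kufekeb
  rule 4 (palatalisation): kufekeb → kufeseb
  ⇒ Bamekish kufeseb
Fenekar: *gufekeb > gufekep > yufekep  (by final devoicing, unconditioned shift)
No other proto-form is consistent with every reflex, so the reconstruction is *gufekeb.

*gufekeb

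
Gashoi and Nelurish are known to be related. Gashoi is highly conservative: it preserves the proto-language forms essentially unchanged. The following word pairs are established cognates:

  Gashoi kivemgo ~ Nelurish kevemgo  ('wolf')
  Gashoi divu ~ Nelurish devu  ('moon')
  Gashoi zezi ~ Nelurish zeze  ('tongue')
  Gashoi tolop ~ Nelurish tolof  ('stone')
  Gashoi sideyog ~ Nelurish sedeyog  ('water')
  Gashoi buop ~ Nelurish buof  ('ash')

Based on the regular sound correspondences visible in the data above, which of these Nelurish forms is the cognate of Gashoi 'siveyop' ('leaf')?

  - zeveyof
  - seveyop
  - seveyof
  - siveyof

seveyof

kivemgo ~ kevemgo, divu ~ devu — Gashoi i corresponds to Nelurish e after a consonant, before a labial obstruent.
tolop ~ tolof, buop ~ buof — Gashoi p corresponds to Nelurish f word-finally.
Applying these to Gashoi 'siveyop':
  siveyop → seveyop   (i→e after a consonant, before a labial obstruent)
  seveyop → seveyof   (p→f word-finally)
So the Nelurish cognate is 'seveyof'.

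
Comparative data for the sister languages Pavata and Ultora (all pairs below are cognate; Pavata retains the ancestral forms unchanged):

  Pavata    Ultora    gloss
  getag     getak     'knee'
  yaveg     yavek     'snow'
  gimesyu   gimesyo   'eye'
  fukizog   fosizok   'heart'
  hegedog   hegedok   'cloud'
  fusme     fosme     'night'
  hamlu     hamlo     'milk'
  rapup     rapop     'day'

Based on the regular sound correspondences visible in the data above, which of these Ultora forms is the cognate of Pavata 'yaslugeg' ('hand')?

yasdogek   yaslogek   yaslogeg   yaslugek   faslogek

yaslogek

fukizog ~ fosizok, fusme ~ fosme — Pavata u corresponds to Ultora o after a consonant, before a consonant other than r, m, n, p, b, f, v.
getag ~ getak, yaveg ~ yavek — Pavata g corresponds to Ultora k word-finally.
Applying these to Pavata 'yaslugeg':
  yaslugeg → yaslogeg   (u→o after a consonant, before a consonant other than r, m, n, p, b, f, v)
  yaslogeg → yaslogek   (g→k word-finally)
So the Ultora cognate is 'yaslogek'.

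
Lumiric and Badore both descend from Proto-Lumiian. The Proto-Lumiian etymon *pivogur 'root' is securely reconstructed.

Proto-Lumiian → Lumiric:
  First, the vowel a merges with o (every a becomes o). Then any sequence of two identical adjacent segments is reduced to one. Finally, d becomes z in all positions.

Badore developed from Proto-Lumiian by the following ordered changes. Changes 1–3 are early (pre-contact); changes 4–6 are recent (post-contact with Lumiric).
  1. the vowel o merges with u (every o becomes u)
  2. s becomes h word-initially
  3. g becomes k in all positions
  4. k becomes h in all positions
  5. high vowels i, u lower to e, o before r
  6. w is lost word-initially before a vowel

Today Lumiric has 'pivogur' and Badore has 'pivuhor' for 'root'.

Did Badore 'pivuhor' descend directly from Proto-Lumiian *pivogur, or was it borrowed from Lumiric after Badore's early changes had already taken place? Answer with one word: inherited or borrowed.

inherited

If inherited, *pivogur would pass through all of Badore's changes:
Badore: start from *pivogur.
  rule 1 (vowel merger): pivogur → pivugur
  rule 2: no change — pivugur
  rule 3 (unconditioned shift): pivugur → pivukur
  rule 4 (unconditioned shift): pivukur → pivuhur
  rule 5 (pre-rhotic lowering): pivuhur → pivuhor
  rule 6: no change — pivuhor
  ⇒ Badore pivuhor
If borrowed from Lumiric 'pivogur' after the early changes, it would undergo only the recent ones:
  rule 4 (unconditioned shift): no change (pivogur)
  rule 5 (pre-rhotic lowering): pivogur → pivogor
  rule 6 (glide loss): no change (pivogor)
  ⇒ as a loan: pivogor
Badore 'pivuhor' matches the inherited outcome exactly, so it is an inherited cognate, not a loan.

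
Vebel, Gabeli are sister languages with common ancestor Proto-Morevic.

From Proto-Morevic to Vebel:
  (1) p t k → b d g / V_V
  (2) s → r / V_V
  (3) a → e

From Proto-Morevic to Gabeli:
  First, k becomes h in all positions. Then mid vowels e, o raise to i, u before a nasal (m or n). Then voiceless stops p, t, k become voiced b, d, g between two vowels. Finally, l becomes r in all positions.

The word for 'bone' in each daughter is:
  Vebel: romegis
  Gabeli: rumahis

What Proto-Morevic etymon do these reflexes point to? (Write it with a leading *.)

Position 5: Vebel has g, Gabeli has h. Taking the neighbouring segments as reconstructed: Vebel g could go back to *k or *g; Gabeli h could go back to *k or *h — the one source consistent with every daughter is *k.
Position 4: Vebel has e, Gabeli has a. Gabeli preserves a here (none of its changes turn any other segment into a), so the proto-segment is *a.
Position 2: Vebel has o, Gabeli has u. Vebel preserves o here (none of its changes turn any other segment into o), so the proto-segment is *o.
The remaining positions agree across the daughters. Check the candidate against every language:
Vebel: *romakis
  romakis → romagis   [intervocalic voicing]
  romagis (rule 2 does not apply)
  romagis → romegis   [vowel merger]
  giving Vebel romegis.
Gabeli: *romakis > romahis > rumahis  (by unconditioned shift, pre-nasal raising)
*romakis is the unique common source.

*romakis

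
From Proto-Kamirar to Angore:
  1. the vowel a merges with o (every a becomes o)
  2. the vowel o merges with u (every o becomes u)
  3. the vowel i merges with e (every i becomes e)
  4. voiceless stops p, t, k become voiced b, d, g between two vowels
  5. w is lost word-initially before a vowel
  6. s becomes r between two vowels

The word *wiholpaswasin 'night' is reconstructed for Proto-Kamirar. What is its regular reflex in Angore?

ehulpuswuren

Angore: *wiholpaswasin > wiholposwosin > wihulpuswusin > wehulpuswusen > ehulpuswusen > ehulpuswuren  (by vowel merger, vowel merger, vowel merger, glide loss, rhotacism)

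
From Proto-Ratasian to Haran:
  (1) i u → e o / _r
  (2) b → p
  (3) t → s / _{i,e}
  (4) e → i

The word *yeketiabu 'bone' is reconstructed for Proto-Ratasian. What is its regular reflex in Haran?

yikisiapu

Haran: start from *yeketiabu.
  rule 1: no change — yeketiabu
  rule 2 (unconditioned shift): yeketiabu → yeketiapu
  rule 3 (palatalisation): yeketiapu → yekesiapu
  rule 4 (vowel merger): yekesiapu → yikisiapu
  ⇒ Haran yikisiapu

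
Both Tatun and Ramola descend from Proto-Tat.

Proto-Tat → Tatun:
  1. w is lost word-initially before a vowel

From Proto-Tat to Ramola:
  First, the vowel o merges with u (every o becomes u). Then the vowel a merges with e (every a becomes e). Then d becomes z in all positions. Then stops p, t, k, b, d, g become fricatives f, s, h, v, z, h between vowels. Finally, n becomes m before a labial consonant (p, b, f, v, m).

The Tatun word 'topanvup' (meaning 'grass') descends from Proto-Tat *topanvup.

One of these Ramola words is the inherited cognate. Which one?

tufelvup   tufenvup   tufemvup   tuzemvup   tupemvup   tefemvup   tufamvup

tufemvup

Ramola: start from *topanvup.
  rule 1 (vowel merger): topanvup → tupanvup
  rule 2 (vowel merger): tupanvup → tupenvup
  rule 3: no change — tupenvup
  rule 4 (intervocalic lenition): tupenvup → tufenvup
  rule 5 (nasal place assimilation): tufenvup → tufemvup
  ⇒ Ramola tufemvup
Among the options, 'tufemvup' alone shows every Ramola change applied in order.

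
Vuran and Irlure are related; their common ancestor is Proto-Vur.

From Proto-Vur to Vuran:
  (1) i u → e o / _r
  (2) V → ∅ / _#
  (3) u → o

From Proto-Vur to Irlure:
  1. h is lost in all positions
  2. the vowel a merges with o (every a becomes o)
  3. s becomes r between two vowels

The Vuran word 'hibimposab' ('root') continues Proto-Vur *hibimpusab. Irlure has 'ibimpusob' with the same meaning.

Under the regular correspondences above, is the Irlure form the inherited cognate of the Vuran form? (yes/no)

Derive the expected Irlure reflex of *hibimpusab:
Irlure: *hibimpusab
  hibimpusab → ibimpusab   [h-loss]
  ibimpusab → ibimpusob   [vowel merger]
  ibimpusob → ibimpurob   [rhotacism]
  giving Irlure ibimpurob.
The regular Irlure reflex would be 'ibimpurob', but the attested form is 'ibimpusob'. The correspondence is irregular, so they are not cognates (the Irlure form has a different source).

no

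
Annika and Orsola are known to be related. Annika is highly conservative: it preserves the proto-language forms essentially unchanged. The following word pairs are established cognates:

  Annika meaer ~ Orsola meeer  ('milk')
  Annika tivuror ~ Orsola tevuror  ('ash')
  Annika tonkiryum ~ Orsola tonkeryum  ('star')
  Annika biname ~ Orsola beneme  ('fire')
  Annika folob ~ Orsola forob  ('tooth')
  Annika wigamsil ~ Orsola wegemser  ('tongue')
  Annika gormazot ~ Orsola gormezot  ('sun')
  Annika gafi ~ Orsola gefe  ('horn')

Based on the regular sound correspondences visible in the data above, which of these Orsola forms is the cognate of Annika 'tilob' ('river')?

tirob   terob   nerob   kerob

terob

wigamsil ~ wegemser — Annika i corresponds to Orsola e after a consonant, before a consonant other than r, m, n, p, b, f, v.
folob ~ forob — Annika l corresponds to Orsola r between vowels (before a back vowel).
Applying these to Annika 'tilob':
  tilob → telob   (i→e after a consonant, before a consonant other than r, m, n, p, b, f, v)
  telob → terob   (l→r between vowels (before a back vowel))
So the Orsola cognate is 'terob'.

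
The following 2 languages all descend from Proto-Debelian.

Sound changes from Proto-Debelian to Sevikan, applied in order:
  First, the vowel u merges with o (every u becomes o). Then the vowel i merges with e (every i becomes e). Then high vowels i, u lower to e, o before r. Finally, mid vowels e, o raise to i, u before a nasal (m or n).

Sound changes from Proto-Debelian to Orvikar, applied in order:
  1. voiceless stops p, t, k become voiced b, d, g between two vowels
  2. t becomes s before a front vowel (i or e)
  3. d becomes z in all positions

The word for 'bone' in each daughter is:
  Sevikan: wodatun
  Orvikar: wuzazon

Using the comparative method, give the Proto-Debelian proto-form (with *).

Position 5: Sevikan has t, Orvikar has z. Sevikan preserves t here (none of its changes turn any other segment into t), so the proto-segment is *t.
Position 3: Sevikan has d, Orvikar has z. Sevikan preserves d here (none of its changes turn any other segment into d), so the proto-segment is *d.
Position 2: Sevikan has o, Orvikar has u. Orvikar preserves u here (none of its changes turn any other segment into u), so the proto-segment is *u.
Continuing position by position gives *wudaton; check it forward:
Sevikan: *wudaton
  wudaton → wodaton   [vowel merger]
  wodaton (rule 2 does not apply)
  wodaton (rule 3 does not apply)
  wodaton → wodatun   [pre-nasal raising]
  giving Sevikan wodatun.
Orvikar: *wudaton > wudadon > wuzazon  (by intervocalic voicing, unconditioned shift)
*wudaton is the unique common source.

*wudaton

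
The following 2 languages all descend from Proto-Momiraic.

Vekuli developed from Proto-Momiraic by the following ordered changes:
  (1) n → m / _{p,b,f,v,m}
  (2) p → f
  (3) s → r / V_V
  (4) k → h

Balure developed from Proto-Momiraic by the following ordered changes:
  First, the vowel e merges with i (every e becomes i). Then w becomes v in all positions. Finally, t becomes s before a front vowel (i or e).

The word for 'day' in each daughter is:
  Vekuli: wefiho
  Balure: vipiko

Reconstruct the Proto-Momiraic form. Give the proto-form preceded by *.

Position 5: Vekuli has h, Balure has k. Balure preserves k here (none of its changes turn any other segment into k), so the proto-segment is *k.
Position 2: Vekuli has e, Balure has i. Vekuli preserves e here (none of its changes turn any other segment into e), so the proto-segment is *e.
This points to *wepiko. Verify forward in each daughter:
Vekuli: start from *wepiko.
  rule 1: no change — wepiko
  rule 2 (unconditioned shift): wepiko → wefiko
  rule 3: no change — wefiko
  rule 4 (unconditioned shift): wefiko → wefiho
  ⇒ Vekuli wefiho
Balure: start from *wepiko.
  rule 1 (vowel merger): wepiko → wipiko
  rule 2 (unconditioned shift): wipiko → vipiko
  rule 3: no change — vipiko
  ⇒ Balure vipiko
No other proto-form is consistent with every reflex, so the reconstruction is *wepiko.

*wepiko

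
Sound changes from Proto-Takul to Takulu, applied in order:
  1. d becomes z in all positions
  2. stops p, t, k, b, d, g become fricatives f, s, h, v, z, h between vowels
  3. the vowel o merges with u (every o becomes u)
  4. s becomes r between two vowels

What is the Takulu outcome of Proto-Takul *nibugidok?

nivuhizuk

Takulu: *nibugidok
  nibugidok → nibugizok   [unconditioned shift]
  nibugizok → nivuhizok   [intervocalic lenition]
  nivuhizok → nivuhizuk   [vowel merger]
  nivuhizuk (rule 4 does not apply)
  giving Takulu nivuhizuk.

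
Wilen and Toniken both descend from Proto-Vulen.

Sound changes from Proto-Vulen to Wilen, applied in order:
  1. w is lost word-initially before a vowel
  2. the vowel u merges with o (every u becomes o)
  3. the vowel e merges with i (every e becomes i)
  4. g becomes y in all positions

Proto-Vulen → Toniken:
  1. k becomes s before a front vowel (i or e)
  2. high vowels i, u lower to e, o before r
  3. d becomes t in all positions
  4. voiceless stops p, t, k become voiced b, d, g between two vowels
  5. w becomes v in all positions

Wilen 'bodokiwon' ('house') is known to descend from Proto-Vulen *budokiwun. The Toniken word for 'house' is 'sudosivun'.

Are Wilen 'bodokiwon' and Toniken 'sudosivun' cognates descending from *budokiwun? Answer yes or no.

Derive the expected Toniken reflex of *budokiwun:
Toniken: start from *budokiwun.
  rule 1 (palatalisation): budokiwun → budosiwun
  rule 2: no change — budosiwun
  rule 3 (unconditioned shift): budosiwun → butosiwun
  rule 4 (intervocalic voicing): butosiwun → budosiwun
  rule 5 (unconditioned shift): budosiwun → budosivun
  ⇒ Toniken budosivun
The regular Toniken reflex would be 'budosivun', but the attested form is 'sudosivun'. The correspondence is irregular, so they are not cognates (the Toniken form has a different source).

no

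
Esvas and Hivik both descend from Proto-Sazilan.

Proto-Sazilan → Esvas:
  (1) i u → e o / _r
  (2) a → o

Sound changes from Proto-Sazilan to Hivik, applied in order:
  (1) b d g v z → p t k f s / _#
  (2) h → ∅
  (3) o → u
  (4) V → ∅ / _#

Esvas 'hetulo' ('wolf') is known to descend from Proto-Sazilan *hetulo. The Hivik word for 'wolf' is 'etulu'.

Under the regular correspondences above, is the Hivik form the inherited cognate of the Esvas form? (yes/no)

Derive the expected Hivik reflex of *hetulo:
Hivik: *hetulo > etulo > etulu > etul  (by h-loss, vowel merger, apocope)
The regular Hivik reflex would be 'etul', but the attested form is 'etulu'. The correspondence is irregular, so they are not cognates (the Hivik form has a different source).

no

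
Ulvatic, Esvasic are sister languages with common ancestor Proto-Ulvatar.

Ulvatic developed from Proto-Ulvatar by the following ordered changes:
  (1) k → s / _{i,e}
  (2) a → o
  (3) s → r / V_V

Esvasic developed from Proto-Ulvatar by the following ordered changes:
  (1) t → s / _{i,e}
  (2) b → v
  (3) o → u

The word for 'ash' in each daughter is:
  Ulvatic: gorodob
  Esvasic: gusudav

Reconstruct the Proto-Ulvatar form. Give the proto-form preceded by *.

Position 7: Ulvatic has b, Esvasic has v. Ulvatic preserves b here (none of its changes turn any other segment into b), so the proto-segment is *b.
Position 4: Ulvatic has o, Esvasic has u. Taking the neighbouring segments as reconstructed: Ulvatic o could go back to *a or *o; Esvasic u could go back to *o or *u — the one source consistent with every daughter is *o.
Position 3: Ulvatic has r, Esvasic has s. Taking the neighbouring segments as reconstructed: Ulvatic r could go back to *s or *r; Esvasic s can only go back to *s — the one source consistent with every daughter is *s.
Verify the candidate proto-form against each daughter:
Ulvatic: *gosodab > gosodob > gorodob  (by vowel merger, rhotacism)
Esvasic: start from *gosodab.
  rule 1: no change — gosodab
  rule 2 (unconditioned shift): gosodab → gosodav
  rule 3 (vowel merger): gosodav → gusudav
  ⇒ Esvasic gusudav
No other proto-form is consistent with every reflex, so the reconstruction is *gosodab.

*gosodab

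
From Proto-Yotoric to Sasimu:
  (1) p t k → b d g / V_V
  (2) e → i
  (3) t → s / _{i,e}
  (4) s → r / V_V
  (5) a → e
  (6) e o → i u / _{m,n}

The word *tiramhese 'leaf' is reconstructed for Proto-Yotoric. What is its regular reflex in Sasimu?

Sasimu: start from *tiramhese.
  rule 1: no change — tiramhese
  rule 2 (vowel merger): tiramhese → tiramhisi
  rule 3 (palatalisation): tiramhisi → siramhisi
  rule 4 (rhotacism): siramhisi → siramhiri
  rule 5 (vowel merger): siramhiri → siremhiri
  rule 6 (pre-nasal raising): siremhiri → sirimhiri
  ⇒ Sasimu sirimhiri

sirimhiri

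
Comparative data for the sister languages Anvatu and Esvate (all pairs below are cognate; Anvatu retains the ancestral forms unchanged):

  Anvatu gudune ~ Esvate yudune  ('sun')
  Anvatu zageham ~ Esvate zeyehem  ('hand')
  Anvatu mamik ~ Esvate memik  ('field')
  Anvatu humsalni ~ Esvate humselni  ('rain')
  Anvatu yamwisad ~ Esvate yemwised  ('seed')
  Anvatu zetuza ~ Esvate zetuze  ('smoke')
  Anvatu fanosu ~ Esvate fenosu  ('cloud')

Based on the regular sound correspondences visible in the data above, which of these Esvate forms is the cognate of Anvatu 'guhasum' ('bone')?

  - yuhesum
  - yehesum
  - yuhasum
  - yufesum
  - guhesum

gudune ~ yudune — Anvatu g corresponds to Esvate y word-initially before a back vowel.
zageham ~ zeyehem, humsalni ~ humselni — Anvatu a corresponds to Esvate e after a consonant, before a consonant other than r, m, n, p, b, f, v.
Applying these to Anvatu 'guhasum':
  guhasum → yuhasum   (g→y word-initially before a back vowel)
  yuhasum → yuhesum   (a→e after a consonant, before a consonant other than r, m, n, p, b, f, v)
So the Esvate cognate is 'yuhesum'.

yuhesum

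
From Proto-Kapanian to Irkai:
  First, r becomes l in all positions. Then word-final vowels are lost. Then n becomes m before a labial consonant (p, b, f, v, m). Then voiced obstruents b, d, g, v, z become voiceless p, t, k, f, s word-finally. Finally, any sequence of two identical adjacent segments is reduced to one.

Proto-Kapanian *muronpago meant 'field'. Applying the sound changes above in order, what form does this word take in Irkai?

mulompak

Irkai: *muronpago > mulonpago > mulonpag > mulompag > mulompak  (by unconditioned shift, apocope, nasal place assimilation, final devoicing)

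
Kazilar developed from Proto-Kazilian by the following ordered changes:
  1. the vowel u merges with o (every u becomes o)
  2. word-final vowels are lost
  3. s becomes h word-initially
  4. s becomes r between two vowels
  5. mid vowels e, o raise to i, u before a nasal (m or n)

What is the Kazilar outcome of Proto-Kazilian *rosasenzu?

Kazilar: *rosasenzu > rosasenzo > rosasenz > rorarenz > rorarinz  (by vowel merger, apocope, rhotacism, pre-nasal raising)

rorarinz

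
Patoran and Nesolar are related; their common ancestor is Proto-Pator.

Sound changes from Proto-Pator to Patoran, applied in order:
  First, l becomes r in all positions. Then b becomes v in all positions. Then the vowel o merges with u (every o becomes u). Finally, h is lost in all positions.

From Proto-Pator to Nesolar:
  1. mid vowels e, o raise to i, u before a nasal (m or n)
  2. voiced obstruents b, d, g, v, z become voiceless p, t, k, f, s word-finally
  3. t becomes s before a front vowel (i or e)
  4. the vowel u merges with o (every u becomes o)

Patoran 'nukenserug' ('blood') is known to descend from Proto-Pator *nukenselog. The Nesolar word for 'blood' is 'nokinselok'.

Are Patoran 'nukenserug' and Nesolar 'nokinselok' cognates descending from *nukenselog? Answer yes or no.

yes

Derive the expected Nesolar reflex of *nukenselog:
Nesolar: *nukenselog
  nukenselog → nukinselog   [pre-nasal raising]
  nukinselog → nukinselok   [final devoicing]
  nukinselok (rule 3 does not apply)
  nukinselok → nokinselok   [vowel merger]
  giving Nesolar nokinselok.
Nesolar 'nokinselok' matches the regular reflex exactly, so the pair is cognate.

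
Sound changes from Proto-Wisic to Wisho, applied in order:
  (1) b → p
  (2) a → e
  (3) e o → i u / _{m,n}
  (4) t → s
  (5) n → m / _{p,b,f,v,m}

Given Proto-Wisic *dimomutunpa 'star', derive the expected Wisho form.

dimumusumpe

Wisho: start from *dimomutunpa.
  rule 1: no change — dimomutunpa
  rule 2 (vowel merger): dimomutunpa → dimomutunpe
  rule 3 (pre-nasal raising): dimomutunpe → dimumutunpe
  rule 4 (unconditioned shift): dimumutunpe → dimumusunpe
  rule 5 (nasal place assimilation): dimumusunpe → dimumusumpe
  ⇒ Wisho dimumusumpe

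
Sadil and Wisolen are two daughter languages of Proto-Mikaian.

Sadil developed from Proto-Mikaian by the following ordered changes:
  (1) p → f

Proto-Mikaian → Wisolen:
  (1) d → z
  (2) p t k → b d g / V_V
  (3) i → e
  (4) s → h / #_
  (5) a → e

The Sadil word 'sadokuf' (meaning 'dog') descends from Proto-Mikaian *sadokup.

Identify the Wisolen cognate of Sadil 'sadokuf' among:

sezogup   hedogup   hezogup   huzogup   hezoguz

Wisolen: start from *sadokup.
  rule 1 (unconditioned shift): sadokup → sazokup
  rule 2 (intervocalic voicing): sazokup → sazogup
  rule 3: no change — sazogup
  rule 4 (debuccalisation): sazogup → hazogup
  rule 5 (vowel merger): hazogup → hezogup
  ⇒ Wisolen hezogup
The other candidates each miss or misapply at least one Wisolen change.

hezogup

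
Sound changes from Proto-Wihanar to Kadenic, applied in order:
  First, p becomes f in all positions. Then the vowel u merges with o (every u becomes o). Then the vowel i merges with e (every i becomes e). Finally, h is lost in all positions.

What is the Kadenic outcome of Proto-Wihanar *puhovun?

foovon

Kadenic: start from *puhovun.
  rule 1 (unconditioned shift): puhovun → fuhovun
  rule 2 (vowel merger): fuhovun → fohovon
  rule 3: no change — fohovon
  rule 4 (h-loss): fohovon → foovon
  ⇒ Kadenic foovon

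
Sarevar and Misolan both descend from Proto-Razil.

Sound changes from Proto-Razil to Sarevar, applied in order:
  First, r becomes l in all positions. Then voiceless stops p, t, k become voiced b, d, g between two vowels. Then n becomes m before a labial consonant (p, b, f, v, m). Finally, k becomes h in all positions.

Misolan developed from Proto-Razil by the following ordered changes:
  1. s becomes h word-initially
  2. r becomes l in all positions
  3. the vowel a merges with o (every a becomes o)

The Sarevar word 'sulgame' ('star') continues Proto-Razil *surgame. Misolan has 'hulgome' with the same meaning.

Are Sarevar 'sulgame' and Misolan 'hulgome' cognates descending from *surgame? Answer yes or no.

yes

Derive the expected Misolan reflex of *surgame:
Misolan: *surgame
  surgame → hurgame   [debuccalisation]
  hurgame → hulgame   [unconditioned shift]
  hulgame → hulgome   [vowel merger]
  giving Misolan hulgome.
Misolan 'hulgome' matches the regular reflex exactly, so the pair is cognate.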